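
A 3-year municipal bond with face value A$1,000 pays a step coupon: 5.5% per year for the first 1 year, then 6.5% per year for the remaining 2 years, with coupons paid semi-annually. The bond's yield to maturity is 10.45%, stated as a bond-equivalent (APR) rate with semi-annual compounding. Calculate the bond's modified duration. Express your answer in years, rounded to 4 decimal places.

2.6421 years

Periodic yield y = 0.05225. First find Macaulay duration:
  t   CF        PV=CF/(1+0.05225)^t    t·PV
  1        27.50        26.1345        26.1345
  2        27.50        24.8368        49.6735
  3        32.50        27.8950        83.6850
  4        32.50        26.5099       106.0395
  5        32.50        25.1935       125.9676
  6     1,032.50       760.6353     4,563.8116
  Σ                    891.2049     4,955.3116
P = 891.2049; Macaulay duration = 4,955.3116 / 891.2049 = 5.56024 half-year periods = 2.78012 years.
Modified duration = D_Mac / (1 + y) = 2.78012 / 1.05225 = 2.64207 years.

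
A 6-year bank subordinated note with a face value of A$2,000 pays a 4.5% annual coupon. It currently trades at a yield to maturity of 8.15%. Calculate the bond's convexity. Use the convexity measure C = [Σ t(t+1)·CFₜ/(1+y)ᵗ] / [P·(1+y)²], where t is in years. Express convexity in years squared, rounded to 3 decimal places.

With y = 0.0815:
  t   CF        PV=CF/(1+0.0815)^t    t·PV        t(t+1)·PV
  1        90.00        83.2178        83.2178         166.4355
  2        90.00        76.9466       153.8932         461.6796
  3        90.00        71.1480       213.4441         853.7765
  4        90.00        65.7864       263.1458       1,315.7289
  5        90.00        60.8289       304.1444       1,824.8667
  6     2,090.00     1,306.1322     7,836.7933      54,857.5533
  Σ                  1,664.0600     8,854.6386      59,480.0405
P = 1,664.0600.
Convexity = Σ t(t+1)·PV / [P·(1+y)²] = 59,480.0405 / (1,664.0600 × 1.169642) = 30.55971.

30.560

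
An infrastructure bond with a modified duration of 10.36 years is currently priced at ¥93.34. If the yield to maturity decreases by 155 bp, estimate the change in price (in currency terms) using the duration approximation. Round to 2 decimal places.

+¥14.99

Duration approximation: ΔP/P ≈ -D_mod · Δy = -10.36 × (-0.0155) = +0.160580.
ΔP ≈ 93.34 × (+0.160580) = +14.9885372.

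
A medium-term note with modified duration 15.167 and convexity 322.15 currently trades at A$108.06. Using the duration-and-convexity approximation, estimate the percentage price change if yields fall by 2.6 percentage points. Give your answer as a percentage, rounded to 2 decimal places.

Duration effect: -D_mod·Δy = -15.167 × (-0.026) = +0.394342
Convexity effect: ½·C·(Δy)² = 0.5 × 322.15 × (-0.026)² = +0.1088867
ΔP/P ≈ +0.394342 + 0.1088867 = +0.5032287
= +50.32287%.

+50.32%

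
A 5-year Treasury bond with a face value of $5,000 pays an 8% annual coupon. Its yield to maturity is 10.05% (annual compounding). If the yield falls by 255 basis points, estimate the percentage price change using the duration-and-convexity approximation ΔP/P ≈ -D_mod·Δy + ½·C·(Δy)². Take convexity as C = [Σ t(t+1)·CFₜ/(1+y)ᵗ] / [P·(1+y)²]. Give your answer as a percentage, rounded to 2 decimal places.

+10.57%

With y = 0.1005:
  t   CF        PV=CF/(1+0.1005)^t    t·PV        t(t+1)·PV
  1       400.00       363.4711       363.4711         726.9423
  2       400.00       330.2782       660.5564       1,981.6691
  3       400.00       300.1165       900.3495       3,601.3978
  4       400.00       272.7092     1,090.8368       5,454.1842
  5     5,400.00     3,345.3651    16,726.8256     100,360.9538
  Σ                  4,611.9402    19,742.0395     112,125.1472
P = 4,611.9402; D_Mac = 4.28064 yrs; D_mod = 3.88972 yrs; C = 20.07425.
Duration effect: -3.88972 × (-0.0255) = +0.099188
Convexity effect: 0.5 × 20.07425 × (-0.0255)² = +0.0065266
ΔP/P ≈ +0.099188 + 0.0065266 = +0.105714 = +10.5714%.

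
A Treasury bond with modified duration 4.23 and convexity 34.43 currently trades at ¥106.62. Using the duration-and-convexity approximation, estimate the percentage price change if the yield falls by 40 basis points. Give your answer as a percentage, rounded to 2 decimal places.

+1.72%

Duration effect: -D_mod·Δy = -4.23 × (-0.004) = +0.016920
Convexity effect: ½·C·(Δy)² = 0.5 × 34.43 × (-0.004)² = +0.00027544
ΔP/P ≈ +0.016920 + 0.00027544 = +0.01719544
= +1.719544%.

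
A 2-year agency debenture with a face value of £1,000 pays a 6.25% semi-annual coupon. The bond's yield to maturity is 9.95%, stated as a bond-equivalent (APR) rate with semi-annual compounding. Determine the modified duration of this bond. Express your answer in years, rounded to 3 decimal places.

1.817 years

Periodic yield y = 0.04975. First find Macaulay duration:
  t   CF        PV=CF/(1+0.04975)^t    t·PV
  1        31.25        29.7690        29.7690
  2        31.25        28.3582        56.7163
  3        31.25        27.0142        81.0426
  4     1,031.25       849.2204     3,396.8817
  Σ                    934.3618     3,564.4097
P = 934.3618; Macaulay duration = 3,564.4097 / 934.3618 = 3.81481 half-year periods = 1.90740 years.
Modified duration = D_Mac / (1 + y) = 1.90740 / 1.04975 = 1.81701 years.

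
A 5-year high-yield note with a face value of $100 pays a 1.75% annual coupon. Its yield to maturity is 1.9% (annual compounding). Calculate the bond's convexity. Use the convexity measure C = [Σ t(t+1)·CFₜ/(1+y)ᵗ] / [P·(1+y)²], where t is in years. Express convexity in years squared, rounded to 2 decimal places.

With y = 0.019:
  t   CF        PV=CF/(1+0.019)^t    t·PV        t(t+1)·PV
  1         1.75         1.7174         1.7174           3.4347
  2         1.75         1.6853         3.3707          10.1121
  3         1.75         1.6539         4.9618          19.8471
  4         1.75         1.6231         6.4923          32.4617
  5       101.75        92.6112       463.0560       2,778.3359
  Σ                     99.2909       479.5982       2,844.1915
P = 99.2909.
Convexity = Σ t(t+1)·PV / [P·(1+y)²] = 2,844.1915 / (99.2909 × 1.038361) = 27.58677.

27.59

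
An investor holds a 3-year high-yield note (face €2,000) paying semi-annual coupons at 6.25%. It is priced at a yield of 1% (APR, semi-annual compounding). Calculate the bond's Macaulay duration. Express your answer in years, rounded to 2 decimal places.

Periodic yield y = 0.005. Discount each cash flow and weight by its period:
  t   CF        PV=CF/(1+0.005)^t    t·PV
  1        62.50        62.1891        62.1891
  2        62.50        61.8797       123.7593
  3        62.50        61.5718       184.7154
  4        62.50        61.2655       245.0619
  5        62.50        60.9607       304.8033
  6     2,062.50     2,001.6935    12,010.1612
  Σ                  2,309.5602    12,930.6902
Price P = Σ PV = 2,309.5602.
Macaulay duration = Σ(t·PV) / P = 12,930.6902 / 2,309.5602 = 5.59877 half-year periods.
In years: 5.59877 / 2 = 2.79938 years.

2.80 years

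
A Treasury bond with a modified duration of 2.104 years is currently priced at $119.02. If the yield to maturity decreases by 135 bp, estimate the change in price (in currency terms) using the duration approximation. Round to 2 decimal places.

Duration approximation: ΔP/P ≈ -D_mod · Δy = -2.104 × (-0.0135) = +0.028404.
ΔP ≈ 119.02 × (+0.028404) = +3.38064408.

+$3.38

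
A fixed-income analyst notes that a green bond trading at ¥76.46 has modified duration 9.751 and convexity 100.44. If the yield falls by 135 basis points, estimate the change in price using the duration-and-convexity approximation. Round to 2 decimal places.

+¥10.76

Duration effect: -D_mod·Δy = -9.751 × (-0.0135) = +0.1316385
Convexity effect: ½·C·(Δy)² = 0.5 × 100.44 × (-0.0135)² = +0.009152595
ΔP/P ≈ +0.1316385 + 0.009152595 = +0.140791095
ΔP ≈ 76.46 × (+0.140791095) = +10.7648871237.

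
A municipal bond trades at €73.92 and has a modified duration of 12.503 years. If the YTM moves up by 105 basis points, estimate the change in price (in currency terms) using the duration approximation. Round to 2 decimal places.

Duration approximation: ΔP/P ≈ -D_mod · Δy = -12.503 × (+0.0105) = -0.1312815.
ΔP ≈ 73.92 × (-0.1312815) = -9.70432848.

-€9.70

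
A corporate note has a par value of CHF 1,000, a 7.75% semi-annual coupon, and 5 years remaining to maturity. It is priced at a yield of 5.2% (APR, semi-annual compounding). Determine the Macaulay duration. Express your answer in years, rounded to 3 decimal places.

4.285 years

Periodic yield y = 0.026. Discount each cash flow and weight by its period:
  t   CF        PV=CF/(1+0.026)^t    t·PV
  1        38.75        37.7680        37.7680
  2        38.75        36.8109        73.6219
  3        38.75        35.8781       107.6343
  4        38.75        34.9689       139.8757
  5        38.75        34.0828       170.4139
  6        38.75        33.2191       199.3145
  7        38.75        32.3773       226.6409
  8        38.75        31.5568       252.4543
  9        38.75        30.7571       276.8139
  10    1,038.75       803.5954     8,035.9538
  Σ                  1,111.0144     9,520.4912
Price P = Σ PV = 1,111.0144.
Macaulay duration = Σ(t·PV) / P = 9,520.4912 / 1,111.0144 = 8.56919 half-year periods.
In years: 8.56919 / 2 = 4.28459 years.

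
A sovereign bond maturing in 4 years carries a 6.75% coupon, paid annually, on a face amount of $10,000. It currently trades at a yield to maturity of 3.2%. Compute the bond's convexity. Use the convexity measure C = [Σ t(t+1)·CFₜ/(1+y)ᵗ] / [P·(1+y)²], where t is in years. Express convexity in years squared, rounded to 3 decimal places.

16.658

With y = 0.032:
  t   CF        PV=CF/(1+0.032)^t    t·PV        t(t+1)·PV
  1       675.00       654.0698       654.0698       1,308.1395
  2       675.00       633.7885     1,267.5771       3,802.7312
  3       675.00       614.1362     1,842.4085       7,369.6341
  4    10,675.00     9,411.2887    37,645.1547     188,225.7734
  Σ                 11,313.2831    41,409.2100     200,706.2782
P = 11,313.2831.
Convexity = Σ t(t+1)·PV / [P·(1+y)²] = 200,706.2782 / (11,313.2831 × 1.065024) = 16.65762.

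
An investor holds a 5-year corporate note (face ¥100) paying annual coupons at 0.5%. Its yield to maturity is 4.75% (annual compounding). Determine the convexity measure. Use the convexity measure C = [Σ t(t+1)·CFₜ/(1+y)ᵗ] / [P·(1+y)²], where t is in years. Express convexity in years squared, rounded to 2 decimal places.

With y = 0.0475:
  t   CF        PV=CF/(1+0.0475)^t    t·PV        t(t+1)·PV
  1         0.50         0.4773         0.4773           0.9547
  2         0.50         0.4557         0.9114           2.7341
  3         0.50         0.4350         1.3051           5.2202
  4         0.50         0.4153         1.6612           8.3058
  5       100.50        79.6885       398.4427       2,390.6564
  Σ                     81.4719       402.7976       2,407.8712
P = 81.4719.
Convexity = Σ t(t+1)·PV / [P·(1+y)²] = 2,407.8712 / (81.4719 × 1.097256) = 26.93503.

26.94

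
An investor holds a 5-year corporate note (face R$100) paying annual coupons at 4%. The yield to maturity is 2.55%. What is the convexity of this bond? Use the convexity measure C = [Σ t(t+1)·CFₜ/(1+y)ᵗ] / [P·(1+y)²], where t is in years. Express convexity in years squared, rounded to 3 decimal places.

With y = 0.0255:
  t   CF        PV=CF/(1+0.0255)^t    t·PV        t(t+1)·PV
  1         4.00         3.9005         3.9005           7.8011
  2         4.00         3.8035         7.6071          22.8213
  3         4.00         3.7090        11.1269          44.5076
  4         4.00         3.6167        14.4670          72.3348
  5       104.00        91.6970       458.4849       2,750.9093
  Σ                    106.7268       495.5864       2,898.3741
P = 106.7268.
Convexity = Σ t(t+1)·PV / [P·(1+y)²] = 2,898.3741 / (106.7268 × 1.051650) = 25.82318.

25.823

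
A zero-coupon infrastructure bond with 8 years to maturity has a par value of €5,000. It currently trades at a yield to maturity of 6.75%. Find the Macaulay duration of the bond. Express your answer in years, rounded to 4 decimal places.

A zero-coupon bond has a single cash flow at maturity, so its Macaulay duration equals its maturity: 8 years.

8.0000 years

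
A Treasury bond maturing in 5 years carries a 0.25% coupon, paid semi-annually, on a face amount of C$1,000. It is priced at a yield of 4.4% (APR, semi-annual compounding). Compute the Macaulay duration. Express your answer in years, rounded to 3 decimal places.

Periodic yield y = 0.022. Discount each cash flow and weight by its period:
  t   CF        PV=CF/(1+0.022)^t    t·PV
  1         1.25         1.2231         1.2231
  2         1.25         1.1968         2.3935
  3         1.25         1.1710         3.5130
  4         1.25         1.1458         4.5832
  5         1.25         1.1211         5.6056
  6         1.25         1.0970         6.5820
  7         1.25         1.0734         7.5137
  8         1.25         1.0503         8.4022
  9         1.25         1.0277         9.2490
  10    1,001.25       805.4407     8,054.4070
  Σ                    815.5468     8,103.4723
Price P = Σ PV = 815.5468.
Macaulay duration = Σ(t·PV) / P = 8,103.4723 / 815.5468 = 9.93624 half-year periods.
In years: 9.93624 / 2 = 4.96812 years.

4.968 years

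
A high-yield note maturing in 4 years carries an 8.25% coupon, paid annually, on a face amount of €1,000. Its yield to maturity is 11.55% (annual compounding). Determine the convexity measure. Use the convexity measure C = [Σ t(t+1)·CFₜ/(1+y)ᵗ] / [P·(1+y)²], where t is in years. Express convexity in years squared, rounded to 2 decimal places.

With y = 0.1155:
  t   CF        PV=CF/(1+0.1155)^t    t·PV        t(t+1)·PV
  1        82.50        73.9579        73.9579         147.9157
  2        82.50        66.3002       132.6004         397.8012
  3        82.50        59.4354       178.3062         713.2249
  4     1,082.50       699.1166     2,796.4664      13,982.3318
  Σ                    898.8101     3,181.3308      15,241.2735
P = 898.8101.
Convexity = Σ t(t+1)·PV / [P·(1+y)²] = 15,241.2735 / (898.8101 × 1.244340) = 13.62744.

13.63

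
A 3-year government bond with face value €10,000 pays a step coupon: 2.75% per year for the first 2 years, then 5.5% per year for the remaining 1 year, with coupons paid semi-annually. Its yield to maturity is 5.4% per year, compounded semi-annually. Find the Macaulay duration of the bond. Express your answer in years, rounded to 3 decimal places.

Periodic yield y = 0.027. Discount each cash flow and weight by its period:
  t   CF        PV=CF/(1+0.027)^t    t·PV
  1       137.50       133.8851       133.8851
  2       137.50       130.3652       260.7305
  3       137.50       126.9379       380.8138
  4       137.50       123.6007       494.4028
  5       275.00       240.7024     1,203.5122
  6    10,275.00     8,757.0770    52,542.4621
  Σ                  9,512.5684    55,015.8063
Price P = Σ PV = 9,512.5684.
Macaulay duration = Σ(t·PV) / P = 55,015.8063 / 9,512.5684 = 5.78349 half-year periods.
In years: 5.78349 / 2 = 2.89174 years.

2.892 years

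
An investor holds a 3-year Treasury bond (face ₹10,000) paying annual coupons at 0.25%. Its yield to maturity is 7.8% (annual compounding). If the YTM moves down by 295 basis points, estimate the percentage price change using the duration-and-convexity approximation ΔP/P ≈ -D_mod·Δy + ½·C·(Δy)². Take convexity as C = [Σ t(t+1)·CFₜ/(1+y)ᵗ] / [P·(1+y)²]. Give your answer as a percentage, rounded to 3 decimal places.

With y = 0.078:
  t   CF        PV=CF/(1+0.078)^t    t·PV        t(t+1)·PV
  1        25.00        23.1911        23.1911          46.3822
  2        25.00        21.5131        43.0261         129.0784
  3    10,025.00     8,002.5445    24,007.6336      96,030.5342
  Σ                  8,047.2487    24,073.8508      96,205.9948
P = 8,047.2487; D_Mac = 2.99156 yrs; D_mod = 2.77510 yrs; C = 10.28767.
Duration effect: -2.77510 × (-0.0295) = +0.081866
Convexity effect: 0.5 × 10.28767 × (-0.0295)² = +0.0044764
ΔP/P ≈ +0.081866 + 0.0044764 = +0.086342 = +8.6342%.

+8.634%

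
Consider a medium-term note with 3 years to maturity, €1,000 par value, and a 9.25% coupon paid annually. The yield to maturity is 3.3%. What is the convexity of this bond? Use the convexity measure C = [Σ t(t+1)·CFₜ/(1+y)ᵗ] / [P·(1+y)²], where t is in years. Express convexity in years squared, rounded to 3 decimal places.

With y = 0.033:
  t   CF        PV=CF/(1+0.033)^t    t·PV        t(t+1)·PV
  1        92.50        89.5450        89.5450         179.0900
  2        92.50        86.6844       173.3689         520.1066
  3     1,092.50       991.1069     2,973.3206      11,893.2823
  Σ                  1,167.3363     3,236.2344      12,592.4789
P = 1,167.3363.
Convexity = Σ t(t+1)·PV / [P·(1+y)²] = 12,592.4789 / (1,167.3363 × 1.067089) = 10.10915.

10.109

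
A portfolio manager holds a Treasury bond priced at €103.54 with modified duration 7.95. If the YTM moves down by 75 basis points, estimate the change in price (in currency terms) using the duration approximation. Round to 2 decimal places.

+€6.17

Duration approximation: ΔP/P ≈ -D_mod · Δy = -7.95 × (-0.0075) = +0.059625.
ΔP ≈ 103.54 × (+0.059625) = +6.1735725.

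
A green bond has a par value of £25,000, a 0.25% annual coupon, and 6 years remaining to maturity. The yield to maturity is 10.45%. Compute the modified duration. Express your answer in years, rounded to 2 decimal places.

5.38 years

Periodic yield y = 0.1045. First find Macaulay duration:
  t   CF        PV=CF/(1+0.1045)^t    t·PV
  1        62.50        56.5867        56.5867
  2        62.50        51.2329       102.4657
  3        62.50        46.3856       139.1567
  4        62.50        41.9969       167.9876
  5        62.50        38.0234       190.1172
  6    25,062.50    13,804.7984    82,828.7904
  Σ                 14,039.0238    83,485.1043
P = 14,039.0238; Macaulay duration = 83,485.1043 / 14,039.0238 = 5.94665 years.
Modified duration = D_Mac / (1 + y) = 5.94665 / 1.1045 = 5.38402 years.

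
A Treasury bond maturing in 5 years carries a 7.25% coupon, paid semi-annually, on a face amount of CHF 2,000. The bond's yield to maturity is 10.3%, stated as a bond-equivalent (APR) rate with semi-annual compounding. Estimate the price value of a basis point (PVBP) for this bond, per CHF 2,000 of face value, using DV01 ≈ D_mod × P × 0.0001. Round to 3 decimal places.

CHF 0.710

Periodic yield y = 0.0515.
  t   CF        PV=CF/(1+0.0515)^t    t·PV
  1        72.50        68.9491        68.9491
  2        72.50        65.5722       131.1443
  3        72.50        62.3606       187.0818
  4        72.50        59.3063       237.2252
  5        72.50        56.4016       282.0081
  6        72.50        53.6392       321.8352
  7        72.50        51.0121       357.0846
  8        72.50        48.5136       388.1091
  9        72.50        46.1375       415.2379
  10    2,072.50     1,254.3010    12,543.0100
  Σ                  1,766.1933    14,931.6854
P = 1,766.1933; D_Mac = 8.45416 half-year periods = 4.22708 yrs; D_mod = 4.02005 yrs.
DV01 ≈ 4.02005 × 1,766.1933 × 0.0001 = 0.710018.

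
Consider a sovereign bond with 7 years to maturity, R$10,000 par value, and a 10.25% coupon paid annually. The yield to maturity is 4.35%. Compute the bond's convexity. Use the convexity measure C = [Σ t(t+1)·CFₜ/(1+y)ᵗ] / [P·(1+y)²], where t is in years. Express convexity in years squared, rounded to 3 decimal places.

37.576

With y = 0.0435:
  t   CF        PV=CF/(1+0.0435)^t    t·PV        t(t+1)·PV
  1     1,025.00       982.2712       982.2712       1,964.5424
  2     1,025.00       941.3236     1,882.6472       5,647.9417
  3     1,025.00       902.0830     2,706.2490      10,824.9962
  4     1,025.00       864.4782     3,457.9128      17,289.5642
  5     1,025.00       828.4410     4,142.2051      24,853.2308
  6     1,025.00       793.9061     4,763.4367      33,344.0567
  7    11,025.00     8,183.3556    57,283.4893     458,267.9145
  Σ                 13,495.8588    75,218.2115     552,192.2466
P = 13,495.8588.
Convexity = Σ t(t+1)·PV / [P·(1+y)²] = 552,192.2466 / (13,495.8588 × 1.088892) = 37.57551.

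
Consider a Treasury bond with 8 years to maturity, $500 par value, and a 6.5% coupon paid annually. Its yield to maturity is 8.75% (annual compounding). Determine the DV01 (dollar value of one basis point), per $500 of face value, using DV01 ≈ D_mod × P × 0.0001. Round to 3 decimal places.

$0.256

Periodic yield y = 0.0875.
  t   CF        PV=CF/(1+0.0875)^t    t·PV
  1        32.50        29.8851        29.8851
  2        32.50        27.4805        54.9610
  3        32.50        25.2694        75.8083
  4        32.50        23.2363        92.9451
  5        32.50        21.3667       106.8334
  6        32.50        19.6475       117.8851
  7        32.50        18.0667       126.4668
  8       532.50       272.1983     2,177.5868
  Σ                    437.1505     2,782.3716
P = 437.1505; D_Mac = 6.36479 yrs; D_mod = 5.85268 yrs.
DV01 ≈ 5.85268 × 437.1505 × 0.0001 = 0.255850.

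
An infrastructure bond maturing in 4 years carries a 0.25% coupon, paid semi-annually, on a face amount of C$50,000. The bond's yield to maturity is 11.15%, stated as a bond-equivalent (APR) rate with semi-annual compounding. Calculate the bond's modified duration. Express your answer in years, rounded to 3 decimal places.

Periodic yield y = 0.05575. First find Macaulay duration:
  t   CF        PV=CF/(1+0.05575)^t    t·PV
  1        62.50        59.1996        59.1996
  2        62.50        56.0735       112.1470
  3        62.50        53.1125       159.3375
  4        62.50        50.3078       201.2314
  5        62.50        47.6513       238.2564
  6        62.50        45.1350       270.8100
  7        62.50        42.7516       299.2612
  8    50,062.50    32,435.7402   259,485.9213
  Σ                 32,789.9715   260,826.1644
P = 32,789.9715; Macaulay duration = 260,826.1644 / 32,789.9715 = 7.95445 half-year periods = 3.97722 years.
Modified duration = D_Mac / (1 + y) = 3.97722 / 1.05575 = 3.76720 years.

3.767 years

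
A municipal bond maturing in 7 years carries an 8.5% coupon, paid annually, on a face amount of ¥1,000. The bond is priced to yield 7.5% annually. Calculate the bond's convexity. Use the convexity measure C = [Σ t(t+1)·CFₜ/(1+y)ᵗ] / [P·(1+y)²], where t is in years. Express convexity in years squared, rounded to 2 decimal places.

With y = 0.075:
  t   CF        PV=CF/(1+0.075)^t    t·PV        t(t+1)·PV
  1        85.00        79.0698        79.0698         158.1395
  2        85.00        73.5533       147.1065         441.3196
  3        85.00        68.4216       205.2649         821.0598
  4        85.00        63.6480       254.5922       1,272.9609
  5        85.00        59.2075       296.0374       1,776.2245
  6        85.00        55.0767       330.4604       2,313.2226
  7     1,085.00       653.9891     4,577.9235      36,623.3878
  Σ                  1,052.9660     5,890.4547      43,406.3148
P = 1,052.9660.
Convexity = Σ t(t+1)·PV / [P·(1+y)²] = 43,406.3148 / (1,052.9660 × 1.155625) = 35.67152.

35.67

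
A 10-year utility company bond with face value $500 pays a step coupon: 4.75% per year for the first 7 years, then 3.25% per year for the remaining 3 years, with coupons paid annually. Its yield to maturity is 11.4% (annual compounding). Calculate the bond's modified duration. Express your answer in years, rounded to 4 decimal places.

6.7841 years

Periodic yield y = 0.114. First find Macaulay duration:
  t   CF        PV=CF/(1+0.114)^t    t·PV
  1        23.75        21.3196        21.3196
  2        23.75        19.1379        38.2757
  3        23.75        17.1794        51.5382
  4        23.75        15.4214        61.6855
  5        23.75        13.8432        69.2162
  6        23.75        12.4266        74.5596
  7        23.75        11.1549        78.0846
  8        16.25         6.8513        54.8103
  9        16.25         6.1502        55.3515
  10      516.25       175.3913     1,753.9134
  Σ                    298.8758     2,258.7545
P = 298.8758; Macaulay duration = 2,258.7545 / 298.8758 = 7.55750 years.
Modified duration = D_Mac / (1 + y) = 7.55750 / 1.114 = 6.78411 years.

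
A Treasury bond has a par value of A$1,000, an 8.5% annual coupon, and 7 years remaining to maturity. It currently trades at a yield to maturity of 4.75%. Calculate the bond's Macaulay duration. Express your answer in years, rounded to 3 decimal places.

Periodic yield y = 0.0475. Discount each cash flow and weight by its year:
  t   CF        PV=CF/(1+0.0475)^t    t·PV
  1        85.00        81.1456        81.1456
  2        85.00        77.4660       154.9319
  3        85.00        73.9532       221.8595
  4        85.00        70.5997       282.3988
  5        85.00        67.3983       336.9914
  6        85.00        64.3420       386.0522
  7     1,085.00       784.0640     5,488.4480
  Σ                  1,218.9687     6,951.8273
Price P = Σ PV = 1,218.9687.
Macaulay duration = Σ(t·PV) / P = 6,951.8273 / 1,218.9687 = 5.70304 years.

5.703 years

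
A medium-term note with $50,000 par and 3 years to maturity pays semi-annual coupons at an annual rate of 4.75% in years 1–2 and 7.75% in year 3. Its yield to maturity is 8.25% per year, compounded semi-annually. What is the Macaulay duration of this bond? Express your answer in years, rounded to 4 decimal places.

2.8194 years

Periodic yield y = 0.04125. Discount each cash flow and weight by its period:
  t   CF        PV=CF/(1+0.04125)^t    t·PV
  1     1,187.50     1,140.4562     1,140.4562
  2     1,187.50     1,095.2760     2,190.5521
  3     1,187.50     1,051.8858     3,155.6573
  4     1,187.50     1,010.2144     4,040.8577
  5     1,937.50     1,582.9480     7,914.7398
  6    51,937.50    40,752.1902   244,513.1412
  Σ                 46,632.9706   262,955.4043
Price P = Σ PV = 46,632.9706.
Macaulay duration = Σ(t·PV) / P = 262,955.4043 / 46,632.9706 = 5.63883 half-year periods.
In years: 5.63883 / 2 = 2.81942 years.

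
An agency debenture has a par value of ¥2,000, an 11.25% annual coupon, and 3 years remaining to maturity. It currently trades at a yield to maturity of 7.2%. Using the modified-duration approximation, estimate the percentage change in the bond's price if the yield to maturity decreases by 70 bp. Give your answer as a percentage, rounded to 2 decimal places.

+1.78%

Periodic yield y = 0.072. Modified duration first:
  t   CF        PV=CF/(1+0.072)^t    t·PV
  1       225.00       209.8881       209.8881
  2       225.00       195.7911       391.5822
  3     2,225.00     1,806.1161     5,418.3482
  Σ                  2,211.7952     6,019.8185
P = 2,211.7952; D_Mac = 2.72169 yrs; D_mod = 2.72169/(1+0.072) = 2.53889 yrs.
ΔP/P ≈ -D_mod · Δy = -2.53889 × (-0.007) = +0.017772 = +1.7772%.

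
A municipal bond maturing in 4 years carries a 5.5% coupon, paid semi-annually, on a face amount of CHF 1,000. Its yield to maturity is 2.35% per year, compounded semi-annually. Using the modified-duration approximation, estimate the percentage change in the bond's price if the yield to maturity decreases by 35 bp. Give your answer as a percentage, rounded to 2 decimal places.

Periodic yield y = 0.01175. Modified duration first:
  t   CF        PV=CF/(1+0.01175)^t    t·PV
  1        27.50        27.1806        27.1806
  2        27.50        26.8650        53.7299
  3        27.50        26.5530        79.6589
  4        27.50        26.2446       104.9784
  5        27.50        25.9398       129.6990
  6        27.50        25.6385       153.8313
  7        27.50        25.3408       177.3856
  8     1,027.50       935.8282     7,486.6256
  Σ                  1,119.5905     8,213.0892
P = 1,119.5905; D_Mac = 7.33580 half-year periods = 3.66790 yrs; D_mod = 3.66790/(1+0.01175) = 3.62530 yrs.
ΔP/P ≈ -D_mod · Δy = -3.62530 × (-0.0035) = +0.012689 = +1.2689%.

+1.27%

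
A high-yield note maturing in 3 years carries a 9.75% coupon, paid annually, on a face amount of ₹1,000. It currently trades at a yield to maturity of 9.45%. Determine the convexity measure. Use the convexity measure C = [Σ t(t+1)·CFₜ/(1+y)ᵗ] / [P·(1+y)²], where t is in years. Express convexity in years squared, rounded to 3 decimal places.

With y = 0.0945:
  t   CF        PV=CF/(1+0.0945)^t    t·PV        t(t+1)·PV
  1        97.50        89.0818        89.0818         178.1635
  2        97.50        81.3904       162.7808         488.3423
  3     1,097.50       837.0612     2,511.1837      10,044.7349
  Σ                  1,007.5334     2,763.0462      10,711.2407
P = 1,007.5334.
Convexity = Σ t(t+1)·PV / [P·(1+y)²] = 10,711.2407 / (1,007.5334 × 1.197930) = 8.87460.

8.875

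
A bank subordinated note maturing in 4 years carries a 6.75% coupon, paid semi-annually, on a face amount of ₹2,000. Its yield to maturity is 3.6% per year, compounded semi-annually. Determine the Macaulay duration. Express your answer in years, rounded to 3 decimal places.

Periodic yield y = 0.018. Discount each cash flow and weight by its period:
  t   CF        PV=CF/(1+0.018)^t    t·PV
  1        67.50        66.3065        66.3065
  2        67.50        65.1341       130.2681
  3        67.50        63.9824       191.9472
  4        67.50        62.8511       251.4043
  5        67.50        61.7398       308.6988
  6        67.50        60.6481       363.8885
  7        67.50        59.5757       417.0301
  8     2,067.50     1,792.5170    14,340.1364
  Σ                  2,232.7546    16,069.6798
Price P = Σ PV = 2,232.7546.
Macaulay duration = Σ(t·PV) / P = 16,069.6798 / 2,232.7546 = 7.19724 half-year periods.
In years: 7.19724 / 2 = 3.59862 years.

3.599 years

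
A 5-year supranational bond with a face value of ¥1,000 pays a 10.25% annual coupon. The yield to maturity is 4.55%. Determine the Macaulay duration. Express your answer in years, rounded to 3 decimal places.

Periodic yield y = 0.0455. Discount each cash flow and weight by its year:
  t   CF        PV=CF/(1+0.0455)^t    t·PV
  1       102.50        98.0392        98.0392
  2       102.50        93.7726       187.5451
  3       102.50        89.6916       269.0748
  4       102.50        85.7882       343.1529
  5     1,102.50       882.5888     4,412.9440
  Σ                  1,249.8804     5,310.7561
Price P = Σ PV = 1,249.8804.
Macaulay duration = Σ(t·PV) / P = 5,310.7561 / 1,249.8804 = 4.24901 years.

4.249 years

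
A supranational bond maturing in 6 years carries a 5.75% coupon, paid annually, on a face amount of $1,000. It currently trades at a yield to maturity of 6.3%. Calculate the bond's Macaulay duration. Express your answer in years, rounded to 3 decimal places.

5.229 years

Periodic yield y = 0.063. Discount each cash flow and weight by its year:
  t   CF        PV=CF/(1+0.063)^t    t·PV
  1        57.50        54.0922        54.0922
  2        57.50        50.8864       101.7727
  3        57.50        47.8705       143.6115
  4        57.50        45.0334       180.1336
  5        57.50        42.3644       211.8222
  6     1,057.50       732.9609     4,397.7652
  Σ                    973.2078     5,089.1975
Price P = Σ PV = 973.2078.
Macaulay duration = Σ(t·PV) / P = 5,089.1975 / 973.2078 = 5.22930 years.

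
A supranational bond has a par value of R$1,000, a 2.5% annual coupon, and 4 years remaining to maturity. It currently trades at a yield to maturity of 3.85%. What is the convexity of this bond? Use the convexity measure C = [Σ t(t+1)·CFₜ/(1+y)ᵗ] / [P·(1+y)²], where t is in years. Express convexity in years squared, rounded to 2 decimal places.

With y = 0.0385:
  t   CF        PV=CF/(1+0.0385)^t    t·PV        t(t+1)·PV
  1        25.00        24.0732        24.0732          48.1464
  2        25.00        23.1807        46.3614         139.0843
  3        25.00        22.3214        66.9641         267.8562
  4     1,025.00       881.2474     3,524.9897      17,624.9485
  Σ                    950.8227     3,662.3884      18,080.0355
P = 950.8227.
Convexity = Σ t(t+1)·PV / [P·(1+y)²] = 18,080.0355 / (950.8227 × 1.078482) = 17.63140.

17.63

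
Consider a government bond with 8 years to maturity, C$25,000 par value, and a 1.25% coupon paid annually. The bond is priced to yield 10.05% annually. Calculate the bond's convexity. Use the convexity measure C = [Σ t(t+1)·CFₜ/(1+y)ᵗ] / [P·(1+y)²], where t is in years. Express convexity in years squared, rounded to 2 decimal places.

With y = 0.1005:
  t   CF        PV=CF/(1+0.1005)^t    t·PV        t(t+1)·PV
  1       312.50       283.9618       283.9618         567.9237
  2       312.50       258.0298       516.0597       1,548.1790
  3       312.50       234.4660       703.3980       2,813.5920
  4       312.50       213.0541       852.2163       4,261.0814
  5       312.50       193.5975       967.9876       5,807.9256
  6       312.50       175.9178     1,055.5067       7,388.5468
  7       312.50       159.8526     1,118.9682       8,951.7454
  8    25,312.50    11,765.6159    94,124.9270     847,124.3431
  Σ                 13,284.4955    99,623.0253     878,463.3370
P = 13,284.4955.
Convexity = Σ t(t+1)·PV / [P·(1+y)²] = 878,463.3370 / (13,284.4955 × 1.211100) = 54.60073.

54.60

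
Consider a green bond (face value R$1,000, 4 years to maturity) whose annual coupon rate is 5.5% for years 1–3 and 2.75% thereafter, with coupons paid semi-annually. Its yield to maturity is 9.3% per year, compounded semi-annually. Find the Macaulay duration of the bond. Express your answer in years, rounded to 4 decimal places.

3.6122 years

Periodic yield y = 0.0465. Discount each cash flow and weight by its period:
  t   CF        PV=CF/(1+0.0465)^t    t·PV
  1        27.50        26.2781        26.2781
  2        27.50        25.1104        50.2209
  3        27.50        23.9947        71.9840
  4        27.50        22.9285        91.7140
  5        27.50        21.9097       109.5485
  6        27.50        20.9362       125.6170
  7        13.75        10.0029        70.0206
  8     1,013.75       704.7207     5,637.7653
  Σ                    855.8812     6,183.1485
Price P = Σ PV = 855.8812.
Macaulay duration = Σ(t·PV) / P = 6,183.1485 / 855.8812 = 7.22431 half-year periods.
In years: 7.22431 / 2 = 3.61215 years.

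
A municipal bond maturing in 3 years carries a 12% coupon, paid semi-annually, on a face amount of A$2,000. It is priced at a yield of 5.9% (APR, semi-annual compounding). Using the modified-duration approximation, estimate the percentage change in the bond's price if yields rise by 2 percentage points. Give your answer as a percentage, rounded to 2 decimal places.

Periodic yield y = 0.0295. Modified duration first:
  t   CF        PV=CF/(1+0.0295)^t    t·PV
  1       120.00       116.5614       116.5614
  2       120.00       113.2214       226.4428
  3       120.00       109.9771       329.9312
  4       120.00       106.8257       427.3029
  5       120.00       103.7647       518.8233
  6     2,120.00     1,780.6467    10,683.8801
  Σ                  2,330.9970    12,302.9418
P = 2,330.9970; D_Mac = 5.27797 half-year periods = 2.63899 yrs; D_mod = 2.63899/(1+0.0295) = 2.56337 yrs.
ΔP/P ≈ -D_mod · Δy = -2.56337 × (+0.02) = -0.051267 = -5.1267%.

-5.13%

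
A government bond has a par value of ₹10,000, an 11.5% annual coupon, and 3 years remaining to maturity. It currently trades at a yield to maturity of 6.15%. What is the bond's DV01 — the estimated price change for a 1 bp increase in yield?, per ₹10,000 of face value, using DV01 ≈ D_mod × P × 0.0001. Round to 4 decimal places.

Periodic yield y = 0.0615.
  t   CF        PV=CF/(1+0.0615)^t    t·PV
  1     1,150.00     1,083.3726     1,083.3726
  2     1,150.00     1,020.6054     2,041.2107
  3    11,150.00     9,322.1239    27,966.3718
  Σ                 11,426.1019    31,090.9551
P = 11,426.1019; D_Mac = 2.72105 yrs; D_mod = 2.56340 yrs.
DV01 ≈ 2.56340 × 11,426.1019 × 0.0001 = 2.928964.

₹2.9290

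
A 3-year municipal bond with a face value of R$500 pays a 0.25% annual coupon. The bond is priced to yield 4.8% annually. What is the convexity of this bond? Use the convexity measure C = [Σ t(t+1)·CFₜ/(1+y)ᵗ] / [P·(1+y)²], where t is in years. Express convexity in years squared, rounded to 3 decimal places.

10.887

With y = 0.048:
  t   CF        PV=CF/(1+0.048)^t    t·PV        t(t+1)·PV
  1         1.25         1.1927         1.1927           2.3855
  2         1.25         1.1381         2.2762           6.8287
  3       501.25       435.4823     1,306.4470       5,225.7880
  Σ                    437.8132     1,309.9160       5,235.0022
P = 437.8132.
Convexity = Σ t(t+1)·PV / [P·(1+y)²] = 5,235.0022 / (437.8132 × 1.098304) = 10.88693.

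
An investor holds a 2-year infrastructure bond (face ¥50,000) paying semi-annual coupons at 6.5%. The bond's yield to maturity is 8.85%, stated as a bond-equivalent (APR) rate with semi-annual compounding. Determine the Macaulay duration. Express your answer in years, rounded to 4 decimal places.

1.9052 years

Periodic yield y = 0.04425. Discount each cash flow and weight by its period:
  t   CF        PV=CF/(1+0.04425)^t    t·PV
  1     1,625.00     1,556.1408     1,556.1408
  2     1,625.00     1,490.1994     2,980.3989
  3     1,625.00     1,427.0524     4,281.1571
  4    51,625.00    43,415.2323   173,660.9291
  Σ                 47,888.6249   182,478.6259
Price P = Σ PV = 47,888.6249.
Macaulay duration = Σ(t·PV) / P = 182,478.6259 / 47,888.6249 = 3.81048 half-year periods.
In years: 3.81048 / 2 = 1.90524 years.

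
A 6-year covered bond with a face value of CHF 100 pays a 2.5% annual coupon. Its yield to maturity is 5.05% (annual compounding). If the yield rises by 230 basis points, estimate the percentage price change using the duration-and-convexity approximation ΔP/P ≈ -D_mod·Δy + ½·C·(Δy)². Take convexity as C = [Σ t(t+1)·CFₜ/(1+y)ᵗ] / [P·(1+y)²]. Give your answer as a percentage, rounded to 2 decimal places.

-11.37%

With y = 0.0505:
  t   CF        PV=CF/(1+0.0505)^t    t·PV        t(t+1)·PV
  1         2.50         2.3798         2.3798           4.7596
  2         2.50         2.2654         4.5308          13.5925
  3         2.50         2.1565         6.4695          25.8781
  4         2.50         2.0528         8.2114          41.0569
  5         2.50         1.9542         9.7708          58.6247
  6       102.50        76.2689       457.6134       3,203.2941
  Σ                     87.0777       488.9758       3,347.2060
P = 87.0777; D_Mac = 5.61540 yrs; D_mod = 5.34545 yrs; C = 34.83242.
Duration effect: -5.34545 × (+0.023) = -0.122945
Convexity effect: 0.5 × 34.83242 × (0.023)² = +0.0092132
ΔP/P ≈ -0.122945 + 0.0092132 = -0.113732 = -11.3732%.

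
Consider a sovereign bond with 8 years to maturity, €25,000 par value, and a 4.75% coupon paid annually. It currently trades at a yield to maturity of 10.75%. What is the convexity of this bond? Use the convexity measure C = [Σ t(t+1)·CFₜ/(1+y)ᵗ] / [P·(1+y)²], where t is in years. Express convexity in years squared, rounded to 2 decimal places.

With y = 0.1075:
  t   CF        PV=CF/(1+0.1075)^t    t·PV        t(t+1)·PV
  1     1,187.50     1,072.2348     1,072.2348       2,144.4695
  2     1,187.50       968.1578     1,936.3156       5,808.9468
  3     1,187.50       874.1831     2,622.5493      10,490.1974
  4     1,187.50       789.3301     3,157.3205      15,786.6025
  5     1,187.50       712.7134     3,563.5672      21,381.4030
  6     1,187.50       643.5336     3,861.2014      27,028.4101
  7     1,187.50       581.0687     4,067.4808      32,539.8466
  8    26,187.50    11,570.2878    92,562.3023     833,060.7204
  Σ                 17,211.5093   112,842.9719     948,240.5963
P = 17,211.5093.
Convexity = Σ t(t+1)·PV / [P·(1+y)²] = 948,240.5963 / (17,211.5093 × 1.226556) = 44.91714.

44.92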